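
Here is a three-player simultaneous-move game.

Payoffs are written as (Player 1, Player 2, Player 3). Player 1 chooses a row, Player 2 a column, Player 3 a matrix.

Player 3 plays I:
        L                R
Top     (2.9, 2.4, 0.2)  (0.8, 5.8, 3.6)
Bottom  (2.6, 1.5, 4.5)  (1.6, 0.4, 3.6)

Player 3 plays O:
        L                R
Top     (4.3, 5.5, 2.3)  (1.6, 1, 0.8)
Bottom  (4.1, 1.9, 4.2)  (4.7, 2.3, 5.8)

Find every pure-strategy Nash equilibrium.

Check each profile: it is a Nash equilibrium iff no player can strictly gain by switching unilaterally.
(Top, L, I): Player 2 can switch to R (2.4 → 5.8). Not NE.
(Top, L, O): Player 1 gets 4.3, best alternative 4.1; Player 2 gets 5.5, best alternative 1; Player 3 gets 2.3, best alternative 0.2. No profitable deviation — NE.
(Top, R, I): Player 1 can switch to Bottom (0.8 → 1.6). Not NE.
(Top, R, O): Player 1 can switch to Bottom (1.6 → 4.7). Not NE.
(Bottom, L, I): Player 1 can switch to Top (2.6 → 2.9). Not NE.
(Bottom, L, O): Player 1 can switch to Top (4.1 → 4.3). Not NE.
(Bottom, R, I): Player 2 can switch to L (0.4 → 1.5). Not NE.
(Bottom, R, O): Player 1 gets 4.7, best alternative 1.6; Player 2 gets 2.3, best alternative 1.9; Player 3 gets 5.8, best alternative 3.6. No profitable deviation — NE.

The pure Nash equilibria are (Top, L, O) and (Bottom, R, O).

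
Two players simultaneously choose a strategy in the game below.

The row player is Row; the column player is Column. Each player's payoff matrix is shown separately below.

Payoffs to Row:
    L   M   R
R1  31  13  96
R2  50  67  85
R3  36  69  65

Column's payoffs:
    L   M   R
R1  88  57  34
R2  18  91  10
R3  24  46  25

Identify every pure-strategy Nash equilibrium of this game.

Mark each player's best response to every combination of opponents' strategies; a profile where every player is best-responding is a pure Nash equilibrium.
Row against L: payoffs 31, 50, 36 → best response R2.
Row against M: payoffs 13, 67, 69 → best response R3.
Row against R: payoffs 96, 85, 65 → best response R1.
Column against R1: payoffs 88, 57, 34 → best response L.
Column against R2: payoffs 18, 91, 10 → best response M.
Column against R3: payoffs 24, 46, 25 → best response M.
Mutual best responses: (R3, M).

(R3, M)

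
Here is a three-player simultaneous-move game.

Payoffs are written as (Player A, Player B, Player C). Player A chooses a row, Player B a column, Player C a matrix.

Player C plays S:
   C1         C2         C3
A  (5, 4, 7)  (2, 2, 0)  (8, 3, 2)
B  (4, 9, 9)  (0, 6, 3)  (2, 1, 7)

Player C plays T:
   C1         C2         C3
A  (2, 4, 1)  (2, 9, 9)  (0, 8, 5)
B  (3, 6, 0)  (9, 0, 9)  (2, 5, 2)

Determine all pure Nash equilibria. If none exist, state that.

Player A against (C1, S): payoffs 5, 4 → best response A.
Player A against (C1, T): payoffs 2, 3 → best response B.
Player A against (C2, S): payoffs 2, 0 → best response A.
Player A against (C2, T): payoffs 2, 9 → best response B.
Player A against (C3, S): payoffs 8, 2 → best response A.
Player A against (C3, T): payoffs 0, 2 → best response B.
Player B against (A, S): payoffs 4, 2, 3 → best response C1.
Player B against (A, T): payoffs 4, 9, 8 → best response C2.
Player B against (B, S): payoffs 9, 6, 1 → best response C1.
Player B against (B, T): payoffs 6, 0, 5 → best response C1.
Player C against (A, C1): payoffs 7, 1 → best response S.
Player C against (A, C2): payoffs 0, 9 → best response T.
Player C against (A, C3): payoffs 2, 5 → best response T.
Player C against (B, C1): payoffs 9, 0 → best response S.
Player C against (B, C2): payoffs 3, 9 → best response T.
Player C against (B, C3): payoffs 7, 2 → best response S.
Mutual best responses: (A, C1, S).

Pure NE: (A, C1, S)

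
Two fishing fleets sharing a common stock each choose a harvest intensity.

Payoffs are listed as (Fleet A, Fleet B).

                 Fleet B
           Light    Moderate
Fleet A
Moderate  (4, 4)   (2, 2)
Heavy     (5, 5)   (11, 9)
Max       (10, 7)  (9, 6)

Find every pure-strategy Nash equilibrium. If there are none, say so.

(Moderate, Light): Fleet A can switch to Heavy (4 → 5). Not NE.
(Moderate, Moderate): Fleet A can switch to Heavy (2 → 11). Not NE.
(Heavy, Light): Fleet A can switch to Max (5 → 10). Not NE.
(Heavy, Moderate): Fleet A gets 11, best alternative 9; Fleet B gets 9, best alternative 5. No profitable deviation — NE.
(Max, Light): Fleet A gets 10, best alternative 5; Fleet B gets 7, best alternative 6. No profitable deviation — NE.
(Max, Moderate): Fleet A can switch to Heavy (9 → 11). Not NE.

Pure-strategy Nash equilibria: (Heavy, Moderate) and (Max, Light)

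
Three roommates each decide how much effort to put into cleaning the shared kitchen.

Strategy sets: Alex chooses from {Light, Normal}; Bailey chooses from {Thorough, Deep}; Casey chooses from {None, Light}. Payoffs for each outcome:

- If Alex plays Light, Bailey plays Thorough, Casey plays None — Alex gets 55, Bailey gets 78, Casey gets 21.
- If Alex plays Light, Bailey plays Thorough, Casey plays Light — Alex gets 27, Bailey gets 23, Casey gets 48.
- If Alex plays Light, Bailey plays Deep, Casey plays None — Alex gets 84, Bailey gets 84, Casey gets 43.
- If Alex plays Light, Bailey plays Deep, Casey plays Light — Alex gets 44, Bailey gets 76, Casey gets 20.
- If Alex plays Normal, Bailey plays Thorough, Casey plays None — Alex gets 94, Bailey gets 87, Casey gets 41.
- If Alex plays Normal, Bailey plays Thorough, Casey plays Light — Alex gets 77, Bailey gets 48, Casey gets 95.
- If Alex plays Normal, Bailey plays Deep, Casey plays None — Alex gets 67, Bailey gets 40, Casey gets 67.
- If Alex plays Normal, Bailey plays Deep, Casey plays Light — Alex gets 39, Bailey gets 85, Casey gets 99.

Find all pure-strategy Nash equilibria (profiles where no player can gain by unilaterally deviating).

Pure NE: (Light, Deep, None)

Mark each player's best response to every combination of opponents' strategies; a profile where every player is best-responding is a pure Nash equilibrium.
Alex against (Thorough, None): payoffs 55, 94 → best response Normal.
Alex against (Thorough, Light): payoffs 27, 77 → best response Normal.
Alex against (Deep, None): payoffs 84, 67 → best response Light.
Alex against (Deep, Light): payoffs 44, 39 → best response Light.
Bailey against (Light, None): payoffs 78, 84 → best response Deep.
Bailey against (Light, Light): payoffs 23, 76 → best response Deep.
Bailey against (Normal, None): payoffs 87, 40 → best response Thorough.
Bailey against (Normal, Light): payoffs 48, 85 → best response Deep.
Casey against (Light, Thorough): payoffs 21, 48 → best response Light.
Casey against (Light, Deep): payoffs 43, 20 → best response None.
Casey against (Normal, Thorough): payoffs 41, 95 → best response Light.
Casey against (Normal, Deep): payoffs 67, 99 → best response Light.
Mutual best responses: (Light, Deep, None).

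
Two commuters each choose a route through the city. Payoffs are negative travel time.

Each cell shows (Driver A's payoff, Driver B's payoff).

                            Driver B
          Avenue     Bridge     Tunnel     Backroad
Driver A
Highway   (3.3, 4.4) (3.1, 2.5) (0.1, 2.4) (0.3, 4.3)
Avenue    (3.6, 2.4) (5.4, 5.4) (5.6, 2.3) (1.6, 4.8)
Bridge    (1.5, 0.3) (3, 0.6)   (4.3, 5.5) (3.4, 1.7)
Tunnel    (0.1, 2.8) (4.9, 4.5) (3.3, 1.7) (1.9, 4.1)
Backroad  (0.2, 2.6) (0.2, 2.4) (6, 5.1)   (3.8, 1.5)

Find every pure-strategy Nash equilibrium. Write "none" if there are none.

For each strategy profile, look for a profitable unilateral deviation.
(Highway, Avenue): Driver A can switch to Avenue (3.3 → 3.6). Not NE.
(Highway, Bridge): Driver A can switch to Avenue (3.1 → 5.4). Not NE.
(Highway, Tunnel): Driver A can switch to Avenue (0.1 → 5.6). Not NE.
(Highway, Backroad): Driver A can switch to Avenue (0.3 → 1.6). Not NE.
(Avenue, Avenue): Driver B can switch to Bridge (2.4 → 5.4). Not NE.
(Avenue, Bridge): Driver A gets 5.4, best alternative 4.9; Driver B gets 5.4, best alternative 4.8. No profitable deviation — NE.
(Avenue, Tunnel): Driver A can switch to Backroad (5.6 → 6). Not NE.
(Backroad, Tunnel): Driver A gets 6, best alternative 5.6; Driver B gets 5.1, best alternative 2.6. No profitable deviation — NE.
(The remaining 12 profiles each have a profitable deviation by the same check.)

(Avenue, Bridge), (Backroad, Tunnel)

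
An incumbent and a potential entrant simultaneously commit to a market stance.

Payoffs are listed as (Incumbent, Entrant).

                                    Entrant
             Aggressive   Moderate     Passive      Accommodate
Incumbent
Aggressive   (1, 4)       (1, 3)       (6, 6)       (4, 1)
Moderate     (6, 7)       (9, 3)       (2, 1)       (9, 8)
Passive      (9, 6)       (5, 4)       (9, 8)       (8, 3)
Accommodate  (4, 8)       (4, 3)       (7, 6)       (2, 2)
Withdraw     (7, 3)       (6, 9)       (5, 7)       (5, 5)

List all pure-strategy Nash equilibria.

Mark each player's best response to every combination of opponents' strategies; a profile where every player is best-responding is a pure Nash equilibrium.
Incumbent against Aggressive: payoffs 1, 6, 9, 4, 7 → best response Passive.
Incumbent against Moderate: payoffs 1, 9, 5, 4, 6 → best response Moderate.
Incumbent against Passive: payoffs 6, 2, 9, 7, 5 → best response Passive.
Incumbent against Accommodate: payoffs 4, 9, 8, 2, 5 → best response Moderate.
Entrant against Aggressive: payoffs 4, 3, 6, 1 → best response Passive.
Entrant against Moderate: payoffs 7, 3, 1, 8 → best response Accommodate.
Entrant against Passive: payoffs 6, 4, 8, 3 → best response Passive.
Entrant against Accommodate: payoffs 8, 3, 6, 2 → best response Aggressive.
Entrant against Withdraw: payoffs 3, 9, 7, 5 → best response Moderate.
Mutual best responses: (Moderate, Accommodate); (Passive, Passive).

The pure Nash equilibria are (Moderate, Accommodate) and (Passive, Passive).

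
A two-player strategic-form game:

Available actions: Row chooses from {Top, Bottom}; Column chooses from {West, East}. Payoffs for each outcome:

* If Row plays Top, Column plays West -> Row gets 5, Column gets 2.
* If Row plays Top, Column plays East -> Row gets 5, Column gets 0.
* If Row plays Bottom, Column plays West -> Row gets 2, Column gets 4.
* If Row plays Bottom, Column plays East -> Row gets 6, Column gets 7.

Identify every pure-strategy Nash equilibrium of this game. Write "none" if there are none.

(Top, West): Row gets 5, best alternative 2; Column gets 2, best alternative 0. No profitable deviation — NE.
(Top, East): Row can switch to Bottom (5 → 6). Not NE.
(Bottom, West): Row can switch to Top (2 → 5). Not NE.
(Bottom, East): Row gets 6, best alternative 5; Column gets 7, best alternative 4. No profitable deviation — NE.

(Top, West) and (Bottom, East)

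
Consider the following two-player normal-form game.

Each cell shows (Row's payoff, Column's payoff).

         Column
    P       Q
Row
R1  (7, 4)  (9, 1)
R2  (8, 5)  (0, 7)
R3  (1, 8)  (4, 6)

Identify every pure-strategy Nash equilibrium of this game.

Row against P: payoffs 7, 8, 1 → best response R2.
Row against Q: payoffs 9, 0, 4 → best response R1.
Column against R1: payoffs 4, 1 → best response P.
Column against R2: payoffs 5, 7 → best response Q.
Column against R3: payoffs 8, 6 → best response P.
No profile is a mutual best response for all players.

There is no pure-strategy Nash equilibrium.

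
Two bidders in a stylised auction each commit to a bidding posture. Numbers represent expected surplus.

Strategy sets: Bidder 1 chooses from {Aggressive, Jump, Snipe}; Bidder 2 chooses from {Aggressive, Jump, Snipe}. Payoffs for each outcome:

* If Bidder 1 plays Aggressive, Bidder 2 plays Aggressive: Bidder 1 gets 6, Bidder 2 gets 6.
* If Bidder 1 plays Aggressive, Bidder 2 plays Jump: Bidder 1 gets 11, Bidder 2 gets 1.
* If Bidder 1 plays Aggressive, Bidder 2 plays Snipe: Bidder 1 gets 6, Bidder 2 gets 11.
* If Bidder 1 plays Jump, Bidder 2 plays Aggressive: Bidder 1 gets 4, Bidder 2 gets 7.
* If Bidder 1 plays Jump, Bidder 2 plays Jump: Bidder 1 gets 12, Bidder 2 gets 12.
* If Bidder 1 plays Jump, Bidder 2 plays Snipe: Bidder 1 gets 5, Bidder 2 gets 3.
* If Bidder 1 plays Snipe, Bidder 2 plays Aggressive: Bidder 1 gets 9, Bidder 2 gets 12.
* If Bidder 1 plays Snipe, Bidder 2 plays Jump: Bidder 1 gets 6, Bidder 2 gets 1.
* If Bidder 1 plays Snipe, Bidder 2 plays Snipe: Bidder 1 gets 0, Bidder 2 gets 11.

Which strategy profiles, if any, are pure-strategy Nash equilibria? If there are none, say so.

(Aggressive, Aggressive): Bidder 1 can switch to Snipe (6 → 9). Not NE.
(Aggressive, Jump): Bidder 1 can switch to Jump (11 → 12). Not NE.
(Aggressive, Snipe): Bidder 1 gets 6, best alternative 5; Bidder 2 gets 11, best alternative 6. No profitable deviation — NE.
(Jump, Aggressive): Bidder 1 can switch to Aggressive (4 → 6). Not NE.
(Jump, Jump): Bidder 1 gets 12, best alternative 11; Bidder 2 gets 12, best alternative 7. No profitable deviation — NE.
(Jump, Snipe): Bidder 1 can switch to Aggressive (5 → 6). Not NE.
(Snipe, Aggressive): Bidder 1 gets 9, best alternative 6; Bidder 2 gets 12, best alternative 11. No profitable deviation — NE.
(Snipe, Jump): Bidder 1 can switch to Aggressive (6 → 11). Not NE.
(Snipe, Snipe): Bidder 1 can switch to Aggressive (0 → 6). Not NE.

(Aggressive, Snipe); (Jump, Jump); (Snipe, Aggressive)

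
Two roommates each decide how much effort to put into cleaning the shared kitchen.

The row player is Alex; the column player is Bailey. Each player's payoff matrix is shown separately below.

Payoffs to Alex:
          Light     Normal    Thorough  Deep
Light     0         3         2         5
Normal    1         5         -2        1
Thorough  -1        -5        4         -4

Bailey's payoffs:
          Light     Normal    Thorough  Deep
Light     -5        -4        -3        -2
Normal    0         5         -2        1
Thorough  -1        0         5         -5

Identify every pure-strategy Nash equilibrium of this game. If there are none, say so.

The pure Nash equilibria are (Light, Deep); (Normal, Normal); (Thorough, Thorough).

Mark each player's best response to every combination of opponents' strategies; a profile where every player is best-responding is a pure Nash equilibrium.
Alex against Light: payoffs 0, 1, -1 → best response Normal.
Alex against Normal: payoffs 3, 5, -5 → best response Normal.
Alex against Thorough: payoffs 2, -2, 4 → best response Thorough.
Alex against Deep: payoffs 5, 1, -4 → best response Light.
Bailey against Light: payoffs -5, -4, -3, -2 → best response Deep.
Bailey against Normal: payoffs 0, 5, -2, 1 → best response Normal.
Bailey against Thorough: payoffs -1, 0, 5, -5 → best response Thorough.
Mutual best responses: (Light, Deep); (Normal, Normal); (Thorough, Thorough).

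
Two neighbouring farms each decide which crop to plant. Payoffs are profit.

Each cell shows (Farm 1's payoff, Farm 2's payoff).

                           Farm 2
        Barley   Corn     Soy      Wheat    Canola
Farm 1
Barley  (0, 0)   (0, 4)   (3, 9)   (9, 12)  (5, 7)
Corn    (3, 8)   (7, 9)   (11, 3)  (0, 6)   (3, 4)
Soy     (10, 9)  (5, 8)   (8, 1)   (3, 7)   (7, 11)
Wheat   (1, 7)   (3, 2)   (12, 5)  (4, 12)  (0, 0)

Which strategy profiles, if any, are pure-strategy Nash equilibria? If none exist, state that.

Check each profile: it is a Nash equilibrium iff no player can strictly gain by switching unilaterally.
(Barley, Barley): Farm 1 can switch to Corn (0 → 3). Not NE.
(Barley, Corn): Farm 1 can switch to Corn (0 → 7). Not NE.
(Barley, Soy): Farm 1 can switch to Corn (3 → 11). Not NE.
(Barley, Wheat): Farm 1 gets 9, best alternative 4; Farm 2 gets 12, best alternative 9. No profitable deviation — NE.
(Barley, Canola): Farm 1 can switch to Soy (5 → 7). Not NE.
(Corn, Barley): Farm 1 can switch to Soy (3 → 10). Not NE.
(Corn, Corn): Farm 1 gets 7, best alternative 5; Farm 2 gets 9, best alternative 8. No profitable deviation — NE.
(Corn, Soy): Farm 1 can switch to Wheat (11 → 12). Not NE.
(Corn, Wheat): Farm 1 can switch to Barley (0 → 9). Not NE.
(Corn, Canola): Farm 1 can switch to Barley (3 → 5). Not NE.
(Soy, Barley): Farm 2 can switch to Canola (9 → 11). Not NE.
(Soy, Corn): Farm 1 can switch to Corn (5 → 7). Not NE.
(Soy, Soy): Farm 1 can switch to Corn (8 → 11). Not NE.
(Soy, Wheat): Farm 1 can switch to Barley (3 → 9). Not NE.
(Soy, Canola): Farm 1 gets 7, best alternative 5; Farm 2 gets 11, best alternative 9. No profitable deviation — NE.
(The remaining 5 profiles each have a profitable deviation by the same check.)

The pure Nash equilibria are (Barley, Wheat); (Corn, Corn); (Soy, Canola).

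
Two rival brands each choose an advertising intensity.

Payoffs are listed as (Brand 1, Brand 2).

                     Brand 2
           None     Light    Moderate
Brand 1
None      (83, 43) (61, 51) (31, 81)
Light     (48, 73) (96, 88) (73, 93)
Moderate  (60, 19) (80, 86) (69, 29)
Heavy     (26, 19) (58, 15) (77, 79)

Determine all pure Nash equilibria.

Pure NE: (Heavy, Moderate)

(None, None): Brand 2 can switch to Light (43 → 51). Not NE.
(None, Light): Brand 1 can switch to Light (61 → 96). Not NE.
(None, Moderate): Brand 1 can switch to Light (31 → 73). Not NE.
(Light, None): Brand 1 can switch to None (48 → 83). Not NE.
(Light, Light): Brand 2 can switch to Moderate (88 → 93). Not NE.
(Light, Moderate): Brand 1 can switch to Heavy (73 → 77). Not NE.
(Moderate, None): Brand 1 can switch to None (60 → 83). Not NE.
(Moderate, Light): Brand 1 can switch to Light (80 → 96). Not NE.
(Moderate, Moderate): Brand 1 can switch to Light (69 → 73). Not NE.
(Heavy, None): Brand 1 can switch to None (26 → 83). Not NE.
(Heavy, Light): Brand 1 can switch to None (58 → 61). Not NE.
(Heavy, Moderate): Brand 1 gets 77, best alternative 73; Brand 2 gets 79, best alternative 19. No profitable deviation — NE.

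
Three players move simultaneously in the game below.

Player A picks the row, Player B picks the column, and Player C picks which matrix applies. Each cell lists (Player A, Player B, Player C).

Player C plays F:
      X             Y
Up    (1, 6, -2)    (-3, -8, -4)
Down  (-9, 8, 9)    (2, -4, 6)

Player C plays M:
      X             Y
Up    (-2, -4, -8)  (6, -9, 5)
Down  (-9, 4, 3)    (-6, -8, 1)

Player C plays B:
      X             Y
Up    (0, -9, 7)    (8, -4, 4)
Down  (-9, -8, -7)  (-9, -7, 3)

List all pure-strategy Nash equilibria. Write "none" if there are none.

(Up, X, F): Player C can switch to B (-2 → 7). Not NE.
(Up, X, M): Player C can switch to F (-8 → -2). Not NE.
(Up, X, B): Player B can switch to Y (-9 → -4). Not NE.
(Up, Y, F): Player A can switch to Down (-3 → 2). Not NE.
(Up, Y, M): Player B can switch to X (-9 → -4). Not NE.
(Up, Y, B): Player C can switch to M (4 → 5). Not NE.
(Down, X, F): Player A can switch to Up (-9 → 1). Not NE.
(Down, X, M): Player A can switch to Up (-9 → -2). Not NE.
(Down, X, B): Player A can switch to Up (-9 → 0). Not NE.
(Down, Y, F): Player B can switch to X (-4 → 8). Not NE.
(Down, Y, M): Player A can switch to Up (-6 → 6). Not NE.
(Down, Y, B): Player A can switch to Up (-9 → 8). Not NE.

none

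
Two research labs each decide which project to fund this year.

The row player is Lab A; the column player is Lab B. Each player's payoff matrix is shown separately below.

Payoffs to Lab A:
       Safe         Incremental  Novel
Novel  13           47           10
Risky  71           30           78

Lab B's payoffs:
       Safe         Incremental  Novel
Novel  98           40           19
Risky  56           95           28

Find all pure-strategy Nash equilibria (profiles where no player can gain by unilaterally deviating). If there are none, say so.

Lab A against Safe: payoffs 13, 71 → best response Risky.
Lab A against Incremental: payoffs 47, 30 → best response Novel.
Lab A against Novel: payoffs 10, 78 → best response Risky.
Lab B against Novel: payoffs 98, 40, 19 → best response Safe.
Lab B against Risky: payoffs 56, 95, 28 → best response Incremental.
No profile is a mutual best response for all players.

none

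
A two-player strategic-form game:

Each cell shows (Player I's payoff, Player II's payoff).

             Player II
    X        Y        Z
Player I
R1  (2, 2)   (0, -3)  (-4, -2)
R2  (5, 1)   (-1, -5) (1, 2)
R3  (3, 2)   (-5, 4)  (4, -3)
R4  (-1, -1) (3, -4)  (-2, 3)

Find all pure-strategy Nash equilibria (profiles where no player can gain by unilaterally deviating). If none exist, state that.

There is no pure-strategy Nash equilibrium.

Mark each player's best response to every combination of opponents' strategies; a profile where every player is best-responding is a pure Nash equilibrium.
Player I against X: payoffs 2, 5, 3, -1 → best response R2.
Player I against Y: payoffs 0, -1, -5, 3 → best response R4.
Player I against Z: payoffs -4, 1, 4, -2 → best response R3.
Player II against R1: payoffs 2, -3, -2 → best response X.
Player II against R2: payoffs 1, -5, 2 → best response Z.
Player II against R3: payoffs 2, 4, -3 → best response Y.
Player II against R4: payoffs -1, -4, 3 → best response Z.
No profile is a mutual best response for all players.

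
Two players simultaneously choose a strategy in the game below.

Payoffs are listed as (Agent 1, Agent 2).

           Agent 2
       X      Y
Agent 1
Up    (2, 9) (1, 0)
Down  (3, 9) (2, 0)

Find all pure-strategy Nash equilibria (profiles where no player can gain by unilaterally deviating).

The unique pure-strategy Nash equilibrium is (Down, X).

(Up, X): Agent 1 can switch to Down (2 → 3). Not NE.
(Up, Y): Agent 1 can switch to Down (1 → 2). Not NE.
(Down, X): Agent 1 gets 3, best alternative 2; Agent 2 gets 9, best alternative 0. No profitable deviation — NE.
(Down, Y): Agent 2 can switch to X (0 → 9). Not NE.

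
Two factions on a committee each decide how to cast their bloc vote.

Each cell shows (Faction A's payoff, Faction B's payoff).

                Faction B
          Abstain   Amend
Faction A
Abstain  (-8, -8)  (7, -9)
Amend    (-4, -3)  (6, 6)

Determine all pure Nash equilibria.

Faction A against Abstain: payoffs -8, -4 → best response Amend.
Faction A against Amend: payoffs 7, 6 → best response Abstain.
Faction B against Abstain: payoffs -8, -9 → best response Abstain.
Faction B against Amend: payoffs -3, 6 → best response Amend.
No profile is a mutual best response for all players.

There is no pure-strategy Nash equilibrium.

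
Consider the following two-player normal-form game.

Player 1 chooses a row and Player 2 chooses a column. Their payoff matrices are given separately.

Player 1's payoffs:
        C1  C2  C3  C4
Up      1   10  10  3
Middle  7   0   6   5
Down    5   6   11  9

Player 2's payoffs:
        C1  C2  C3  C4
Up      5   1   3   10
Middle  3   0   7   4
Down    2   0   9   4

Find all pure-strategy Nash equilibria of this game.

Pure NE: (Down, C3)

Mark each player's best response to every combination of opponents' strategies; a profile where every player is best-responding is a pure Nash equilibrium.
Player 1 against C1: payoffs 1, 7, 5 → best response Middle.
Player 1 against C2: payoffs 10, 0, 6 → best response Up.
Player 1 against C3: payoffs 10, 6, 11 → best response Down.
Player 1 against C4: payoffs 3, 5, 9 → best response Down.
Player 2 against Up: payoffs 5, 1, 3, 10 → best response C4.
Player 2 against Middle: payoffs 3, 0, 7, 4 → best response C3.
Player 2 against Down: payoffs 2, 0, 9, 4 → best response C3.
Mutual best responses: (Down, C3).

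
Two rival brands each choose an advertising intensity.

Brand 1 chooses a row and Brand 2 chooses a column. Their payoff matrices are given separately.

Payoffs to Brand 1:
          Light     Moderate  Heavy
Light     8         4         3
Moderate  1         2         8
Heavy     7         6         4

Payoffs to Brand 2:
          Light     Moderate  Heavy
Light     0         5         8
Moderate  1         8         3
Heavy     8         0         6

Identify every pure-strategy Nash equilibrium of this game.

(Light, Light): Brand 2 can switch to Moderate (0 → 5). Not NE.
(Light, Moderate): Brand 1 can switch to Heavy (4 → 6). Not NE.
(Light, Heavy): Brand 1 can switch to Moderate (3 → 8). Not NE.
(Moderate, Light): Brand 1 can switch to Light (1 → 8). Not NE.
(Moderate, Moderate): Brand 1 can switch to Light (2 → 4). Not NE.
(Moderate, Heavy): Brand 2 can switch to Moderate (3 → 8). Not NE.
(Heavy, Light): Brand 1 can switch to Light (7 → 8). Not NE.
(Heavy, Moderate): Brand 2 can switch to Light (0 → 8). Not NE.
(Heavy, Heavy): Brand 1 can switch to Moderate (4 → 8). Not NE.

No pure-strategy Nash equilibrium.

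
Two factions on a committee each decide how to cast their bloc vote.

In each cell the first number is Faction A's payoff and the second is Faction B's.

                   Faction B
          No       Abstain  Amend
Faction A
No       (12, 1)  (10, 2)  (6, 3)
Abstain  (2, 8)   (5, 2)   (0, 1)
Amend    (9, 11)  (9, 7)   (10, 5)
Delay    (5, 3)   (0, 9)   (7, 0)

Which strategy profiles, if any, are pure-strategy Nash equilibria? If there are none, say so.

For each strategy profile, look for a profitable unilateral deviation.
(No, No): Faction B can switch to Abstain (1 → 2). Not NE.
(No, Abstain): Faction B can switch to Amend (2 → 3). Not NE.
(No, Amend): Faction A can switch to Amend (6 → 10). Not NE.
(Abstain, No): Faction A can switch to No (2 → 12). Not NE.
(Abstain, Abstain): Faction A can switch to No (5 → 10). Not NE.
(Abstain, Amend): Faction A can switch to No (0 → 6). Not NE.
(Amend, No): Faction A can switch to No (9 → 12). Not NE.
(Amend, Abstain): Faction A can switch to No (9 → 10). Not NE.
(The remaining 4 profiles each have a profitable deviation by the same check.)

No pure-strategy Nash equilibrium.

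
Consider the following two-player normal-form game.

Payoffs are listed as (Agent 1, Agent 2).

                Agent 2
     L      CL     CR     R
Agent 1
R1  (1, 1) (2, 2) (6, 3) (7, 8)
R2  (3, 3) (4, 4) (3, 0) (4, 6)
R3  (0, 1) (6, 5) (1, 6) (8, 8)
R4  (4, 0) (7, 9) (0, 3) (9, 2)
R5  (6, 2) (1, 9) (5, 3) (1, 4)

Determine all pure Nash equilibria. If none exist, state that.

Agent 1 against L: payoffs 1, 3, 0, 4, 6 → best response R5.
Agent 1 against CL: payoffs 2, 4, 6, 7, 1 → best response R4.
Agent 1 against CR: payoffs 6, 3, 1, 0, 5 → best response R1.
Agent 1 against R: payoffs 7, 4, 8, 9, 1 → best response R4.
Agent 2 against R1: payoffs 1, 2, 3, 8 → best response R.
Agent 2 against R2: payoffs 3, 4, 0, 6 → best response R.
Agent 2 against R3: payoffs 1, 5, 6, 8 → best response R.
Agent 2 against R4: payoffs 0, 9, 3, 2 → best response CL.
Agent 2 against R5: payoffs 2, 9, 3, 4 → best response CL.
Mutual best responses: (R4, CL).

Pure NE: (R4, CL)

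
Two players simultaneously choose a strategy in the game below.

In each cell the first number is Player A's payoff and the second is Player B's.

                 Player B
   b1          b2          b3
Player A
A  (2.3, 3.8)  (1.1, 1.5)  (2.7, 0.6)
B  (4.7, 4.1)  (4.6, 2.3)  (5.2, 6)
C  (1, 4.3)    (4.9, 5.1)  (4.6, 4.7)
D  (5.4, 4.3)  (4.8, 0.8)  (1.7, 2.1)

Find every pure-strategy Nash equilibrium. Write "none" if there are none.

(B, b3), (C, b2), (D, b1)

For each player, find the best response to each opponent profile; mutual best responses are the pure NE.
Player A against b1: payoffs 2.3, 4.7, 1, 5.4 → best response D.
Player A against b2: payoffs 1.1, 4.6, 4.9, 4.8 → best response C.
Player A against b3: payoffs 2.7, 5.2, 4.6, 1.7 → best response B.
Player B against A: payoffs 3.8, 1.5, 0.6 → best response b1.
Player B against B: payoffs 4.1, 2.3, 6 → best response b3.
Player B against C: payoffs 4.3, 5.1, 4.7 → best response b2.
Player B against D: payoffs 4.3, 0.8, 2.1 → best response b1.
Mutual best responses: (B, b3); (C, b2); (D, b1).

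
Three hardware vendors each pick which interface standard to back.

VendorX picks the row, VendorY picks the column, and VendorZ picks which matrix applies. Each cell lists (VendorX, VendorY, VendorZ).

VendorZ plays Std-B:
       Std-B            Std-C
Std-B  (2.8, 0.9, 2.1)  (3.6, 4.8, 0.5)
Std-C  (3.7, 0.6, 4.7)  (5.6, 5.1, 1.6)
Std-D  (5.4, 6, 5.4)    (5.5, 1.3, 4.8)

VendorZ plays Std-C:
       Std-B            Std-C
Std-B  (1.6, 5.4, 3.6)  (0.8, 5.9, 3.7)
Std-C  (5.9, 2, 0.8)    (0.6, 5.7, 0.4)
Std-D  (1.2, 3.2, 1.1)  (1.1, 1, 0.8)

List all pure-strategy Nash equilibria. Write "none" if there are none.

(Std-C, Std-C, Std-B), (Std-D, Std-B, Std-B)

For each player, find the best response to each opponent profile; mutual best responses are the pure NE.
VendorX against (Std-B, Std-B): payoffs 2.8, 3.7, 5.4 → best response Std-D.
VendorX against (Std-B, Std-C): payoffs 1.6, 5.9, 1.2 → best response Std-C.
VendorX against (Std-C, Std-B): payoffs 3.6, 5.6, 5.5 → best response Std-C.
VendorX against (Std-C, Std-C): payoffs 0.8, 0.6, 1.1 → best response Std-D.
VendorY against (Std-B, Std-B): payoffs 0.9, 4.8 → best response Std-C.
VendorY against (Std-B, Std-C): payoffs 5.4, 5.9 → best response Std-C.
VendorY against (Std-C, Std-B): payoffs 0.6, 5.1 → best response Std-C.
VendorY against (Std-C, Std-C): payoffs 2, 5.7 → best response Std-C.
VendorY against (Std-D, Std-B): payoffs 6, 1.3 → best response Std-B.
VendorY against (Std-D, Std-C): payoffs 3.2, 1 → best response Std-B.
VendorZ against (Std-B, Std-B): payoffs 2.1, 3.6 → best response Std-C.
VendorZ against (Std-B, Std-C): payoffs 0.5, 3.7 → best response Std-C.
VendorZ against (Std-C, Std-B): payoffs 4.7, 0.8 → best response Std-B.
VendorZ against (Std-C, Std-C): payoffs 1.6, 0.4 → best response Std-B.
VendorZ against (Std-D, Std-B): payoffs 5.4, 1.1 → best response Std-B.
VendorZ against (Std-D, Std-C): payoffs 4.8, 0.8 → best response Std-B.
Mutual best responses: (Std-C, Std-C, Std-B); (Std-D, Std-B, Std-B).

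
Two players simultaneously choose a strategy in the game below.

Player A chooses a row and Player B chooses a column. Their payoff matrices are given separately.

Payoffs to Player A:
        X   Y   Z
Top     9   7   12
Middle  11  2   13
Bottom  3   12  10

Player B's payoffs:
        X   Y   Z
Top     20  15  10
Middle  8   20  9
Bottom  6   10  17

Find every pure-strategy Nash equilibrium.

No pure-strategy Nash equilibrium.

For each player, find the best response to each opponent profile; mutual best responses are the pure NE.
Player A against X: payoffs 9, 11, 3 → best response Middle.
Player A against Y: payoffs 7, 2, 12 → best response Bottom.
Player A against Z: payoffs 12, 13, 10 → best response Middle.
Player B against Top: payoffs 20, 15, 10 → best response X.
Player B against Middle: payoffs 8, 20, 9 → best response Y.
Player B against Bottom: payoffs 6, 10, 17 → best response Z.
No profile is a mutual best response for all players.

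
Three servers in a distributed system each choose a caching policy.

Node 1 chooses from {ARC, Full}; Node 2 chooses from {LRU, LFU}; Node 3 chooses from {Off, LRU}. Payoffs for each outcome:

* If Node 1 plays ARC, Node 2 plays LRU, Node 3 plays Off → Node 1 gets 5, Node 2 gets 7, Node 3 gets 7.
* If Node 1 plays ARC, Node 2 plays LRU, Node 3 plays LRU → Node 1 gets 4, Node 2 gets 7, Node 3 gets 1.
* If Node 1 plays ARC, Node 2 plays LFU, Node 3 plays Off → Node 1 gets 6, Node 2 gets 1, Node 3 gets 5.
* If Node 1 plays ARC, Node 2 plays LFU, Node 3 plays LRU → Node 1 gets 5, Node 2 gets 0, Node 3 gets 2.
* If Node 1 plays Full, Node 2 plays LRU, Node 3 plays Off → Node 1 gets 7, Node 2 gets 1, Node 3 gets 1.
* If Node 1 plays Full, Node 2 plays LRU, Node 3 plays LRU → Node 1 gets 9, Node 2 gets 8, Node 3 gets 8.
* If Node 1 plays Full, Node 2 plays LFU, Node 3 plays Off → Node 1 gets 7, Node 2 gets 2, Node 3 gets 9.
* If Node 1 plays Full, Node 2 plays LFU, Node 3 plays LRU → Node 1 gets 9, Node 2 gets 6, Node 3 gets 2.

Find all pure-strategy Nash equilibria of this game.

Pure-strategy Nash equilibria: (Full, LRU, LRU); (Full, LFU, Off)

(ARC, LRU, Off): Node 1 can switch to Full (5 → 7). Not NE.
(ARC, LRU, LRU): Node 1 can switch to Full (4 → 9). Not NE.
(ARC, LFU, Off): Node 1 can switch to Full (6 → 7). Not NE.
(ARC, LFU, LRU): Node 1 can switch to Full (5 → 9). Not NE.
(Full, LRU, Off): Node 2 can switch to LFU (1 → 2). Not NE.
(Full, LRU, LRU): Node 1 gets 9, best alternative 4; Node 2 gets 8, best alternative 6; Node 3 gets 8, best alternative 1. No profitable deviation — NE.
(Full, LFU, Off): Node 1 gets 7, best alternative 6; Node 2 gets 2, best alternative 1; Node 3 gets 9, best alternative 2. No profitable deviation — NE.
(Full, LFU, LRU): Node 2 can switch to LRU (6 → 8). Not NE.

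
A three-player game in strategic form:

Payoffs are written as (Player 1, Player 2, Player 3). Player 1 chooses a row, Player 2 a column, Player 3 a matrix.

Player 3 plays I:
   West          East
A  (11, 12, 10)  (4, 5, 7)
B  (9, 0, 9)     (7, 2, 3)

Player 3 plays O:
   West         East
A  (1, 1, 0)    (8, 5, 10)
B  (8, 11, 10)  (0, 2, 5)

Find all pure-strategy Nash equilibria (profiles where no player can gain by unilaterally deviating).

Player 1 against (West, I): payoffs 11, 9 → best response A.
Player 1 against (West, O): payoffs 1, 8 → best response B.
Player 1 against (East, I): payoffs 4, 7 → best response B.
Player 1 against (East, O): payoffs 8, 0 → best response A.
Player 2 against (A, I): payoffs 12, 5 → best response West.
Player 2 against (A, O): payoffs 1, 5 → best response East.
Player 2 against (B, I): payoffs 0, 2 → best response East.
Player 2 against (B, O): payoffs 11, 2 → best response West.
Player 3 against (A, West): payoffs 10, 0 → best response I.
Player 3 against (A, East): payoffs 7, 10 → best response O.
Player 3 against (B, West): payoffs 9, 10 → best response O.
Player 3 against (B, East): payoffs 3, 5 → best response O.
Mutual best responses: (A, West, I); (A, East, O); (B, West, O).

The pure Nash equilibria are (A, West, I), (A, East, O), (B, West, O).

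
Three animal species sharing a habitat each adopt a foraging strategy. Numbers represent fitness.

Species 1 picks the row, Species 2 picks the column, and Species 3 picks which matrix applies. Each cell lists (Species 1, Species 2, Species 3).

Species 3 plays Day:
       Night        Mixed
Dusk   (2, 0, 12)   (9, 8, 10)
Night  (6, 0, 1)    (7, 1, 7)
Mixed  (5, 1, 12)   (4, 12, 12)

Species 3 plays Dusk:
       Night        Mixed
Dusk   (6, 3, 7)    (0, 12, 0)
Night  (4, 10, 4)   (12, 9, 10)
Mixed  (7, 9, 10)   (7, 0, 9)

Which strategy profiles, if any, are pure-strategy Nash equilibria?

Mark each player's best response to every combination of opponents' strategies; a profile where every player is best-responding is a pure Nash equilibrium.
Species 1 against (Night, Day): payoffs 2, 6, 5 → best response Night.
Species 1 against (Night, Dusk): payoffs 6, 4, 7 → best response Mixed.
Species 1 against (Mixed, Day): payoffs 9, 7, 4 → best response Dusk.
Species 1 against (Mixed, Dusk): payoffs 0, 12, 7 → best response Night.
Species 2 against (Dusk, Day): payoffs 0, 8 → best response Mixed.
Species 2 against (Dusk, Dusk): payoffs 3, 12 → best response Mixed.
Species 2 against (Night, Day): payoffs 0, 1 → best response Mixed.
Species 2 against (Night, Dusk): payoffs 10, 9 → best response Night.
Species 2 against (Mixed, Day): payoffs 1, 12 → best response Mixed.
Species 2 against (Mixed, Dusk): payoffs 9, 0 → best response Night.
Species 3 against (Dusk, Night): payoffs 12, 7 → best response Day.
Species 3 against (Dusk, Mixed): payoffs 10, 0 → best response Day.
Species 3 against (Night, Night): payoffs 1, 4 → best response Dusk.
Species 3 against (Night, Mixed): payoffs 7, 10 → best response Dusk.
Species 3 against (Mixed, Night): payoffs 12, 10 → best response Day.
Species 3 against (Mixed, Mixed): payoffs 12, 9 → best response Day.
Mutual best responses: (Dusk, Mixed, Day).

Pure NE: (Dusk, Mixed, Day)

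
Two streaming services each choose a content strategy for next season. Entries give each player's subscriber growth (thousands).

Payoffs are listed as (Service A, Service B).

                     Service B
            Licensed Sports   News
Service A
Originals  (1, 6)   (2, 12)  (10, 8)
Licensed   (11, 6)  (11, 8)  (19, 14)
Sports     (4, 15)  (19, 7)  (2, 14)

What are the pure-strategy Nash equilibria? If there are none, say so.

The unique pure-strategy Nash equilibrium is (Licensed, News).

For each player, find the best response to each opponent profile; mutual best responses are the pure NE.
Service A against Licensed: payoffs 1, 11, 4 → best response Licensed.
Service A against Sports: payoffs 2, 11, 19 → best response Sports.
Service A against News: payoffs 10, 19, 2 → best response Licensed.
Service B against Originals: payoffs 6, 12, 8 → best response Sports.
Service B against Licensed: payoffs 6, 8, 14 → best response News.
Service B against Sports: payoffs 15, 7, 14 → best response Licensed.
Mutual best responses: (Licensed, News).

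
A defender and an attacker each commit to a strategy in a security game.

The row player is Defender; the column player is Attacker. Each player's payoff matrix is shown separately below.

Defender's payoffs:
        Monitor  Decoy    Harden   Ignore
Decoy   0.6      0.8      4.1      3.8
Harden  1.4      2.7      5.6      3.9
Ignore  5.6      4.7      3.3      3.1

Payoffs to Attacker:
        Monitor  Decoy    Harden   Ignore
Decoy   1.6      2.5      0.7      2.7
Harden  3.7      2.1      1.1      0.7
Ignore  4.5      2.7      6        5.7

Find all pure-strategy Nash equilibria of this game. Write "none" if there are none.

There is no pure-strategy Nash equilibrium.

(Decoy, Monitor): Defender can switch to Harden (0.6 → 1.4). Not NE.
(Decoy, Decoy): Defender can switch to Harden (0.8 → 2.7). Not NE.
(Decoy, Harden): Defender can switch to Harden (4.1 → 5.6). Not NE.
(Decoy, Ignore): Defender can switch to Harden (3.8 → 3.9). Not NE.
(Harden, Monitor): Defender can switch to Ignore (1.4 → 5.6). Not NE.
(Harden, Decoy): Defender can switch to Ignore (2.7 → 4.7). Not NE.
(The remaining 6 profiles each have a profitable deviation by the same check.)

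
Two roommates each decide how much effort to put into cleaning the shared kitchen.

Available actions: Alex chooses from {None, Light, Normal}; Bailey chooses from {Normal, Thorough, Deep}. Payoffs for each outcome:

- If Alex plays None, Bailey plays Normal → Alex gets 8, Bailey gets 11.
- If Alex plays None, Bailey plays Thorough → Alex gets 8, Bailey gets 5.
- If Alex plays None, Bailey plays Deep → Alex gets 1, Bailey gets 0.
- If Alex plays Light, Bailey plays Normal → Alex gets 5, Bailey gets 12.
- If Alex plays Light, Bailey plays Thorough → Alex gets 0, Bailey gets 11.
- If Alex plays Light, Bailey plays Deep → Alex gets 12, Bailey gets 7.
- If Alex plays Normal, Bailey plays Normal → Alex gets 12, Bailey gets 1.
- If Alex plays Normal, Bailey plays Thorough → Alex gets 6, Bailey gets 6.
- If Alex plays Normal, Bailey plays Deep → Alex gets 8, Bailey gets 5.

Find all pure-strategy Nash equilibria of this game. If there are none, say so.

Alex against Normal: payoffs 8, 5, 12 → best response Normal.
Alex against Thorough: payoffs 8, 0, 6 → best response None.
Alex against Deep: payoffs 1, 12, 8 → best response Light.
Bailey against None: payoffs 11, 5, 0 → best response Normal.
Bailey against Light: payoffs 12, 11, 7 → best response Normal.
Bailey against Normal: payoffs 1, 6, 5 → best response Thorough.
No profile is a mutual best response for all players.

This game has no pure Nash equilibrium.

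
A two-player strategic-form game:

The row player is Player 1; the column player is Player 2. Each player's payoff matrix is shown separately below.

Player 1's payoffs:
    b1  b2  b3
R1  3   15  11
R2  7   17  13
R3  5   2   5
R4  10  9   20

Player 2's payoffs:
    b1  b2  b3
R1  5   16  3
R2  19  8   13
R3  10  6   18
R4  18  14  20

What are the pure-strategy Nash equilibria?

The unique pure-strategy Nash equilibrium is (R4, b3).

(R1, b1): Player 1 can switch to R2 (3 → 7). Not NE.
(R1, b2): Player 1 can switch to R2 (15 → 17). Not NE.
(R1, b3): Player 1 can switch to R2 (11 → 13). Not NE.
(R2, b1): Player 1 can switch to R4 (7 → 10). Not NE.
(R2, b2): Player 2 can switch to b1 (8 → 19). Not NE.
(R2, b3): Player 1 can switch to R4 (13 → 20). Not NE.
(R3, b1): Player 1 can switch to R2 (5 → 7). Not NE.
(R3, b2): Player 1 can switch to R1 (2 → 15). Not NE.
(R4, b3): Player 1 gets 20, best alternative 13; Player 2 gets 20, best alternative 18. No profitable deviation — NE.
(The remaining 3 profiles each have a profitable deviation by the same check.)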